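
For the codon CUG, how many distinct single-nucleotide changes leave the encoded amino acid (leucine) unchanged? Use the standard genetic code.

Position 1: UUG → 1 synonymous.
Position 2: none → 0 synonymous.
Position 3: CUU, CUC, CUA → 3 synonymous.
Total: 1 + 0 + 3 = 4.

4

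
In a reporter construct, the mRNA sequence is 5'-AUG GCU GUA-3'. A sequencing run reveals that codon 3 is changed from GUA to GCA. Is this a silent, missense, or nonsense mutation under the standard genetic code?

Position 8 falls in codon 3: GUA → Val.
After the substitution the codon is GCA → Ala.
Val ≠ Ala, so this is a missense mutation.

missense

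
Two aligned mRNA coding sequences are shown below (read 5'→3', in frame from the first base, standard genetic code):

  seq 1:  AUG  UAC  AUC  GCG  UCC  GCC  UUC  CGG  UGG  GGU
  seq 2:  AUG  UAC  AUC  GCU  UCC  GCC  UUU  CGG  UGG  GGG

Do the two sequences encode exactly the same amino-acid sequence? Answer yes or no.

Codon 1: AUG Met / AUG Met — identical.
Codon 2: UAC Tyr / UAC Tyr — identical.
Codon 3: AUC Ile / AUC Ile — identical.
Codon 4: GCG Ala / GCU Ala — synonymous.
Codon 5: UCC Ser / UCC Ser — identical.
Codon 6: GCC Ala / GCC Ala — identical.
Codon 7: UUC Phe / UUU Phe — synonymous.
Codon 8: CGG Arg / CGG Arg — identical.
Codon 9: UGG Trp / UGG Trp — identical.
Codon 10: GGU Gly / GGG Gly — synonymous.
Nonsynonymous differences: 0 → same protein.

yes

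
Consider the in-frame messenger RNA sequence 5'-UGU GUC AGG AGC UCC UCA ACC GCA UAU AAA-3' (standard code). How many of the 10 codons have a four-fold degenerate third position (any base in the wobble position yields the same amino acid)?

5

Codon 1 UGU (Cys): third position 2-fold.
Codon 2 GUC (Val): third position 4-fold.
Codon 3 AGG (Arg): third position 2-fold.
Codon 4 AGC (Ser): third position 2-fold.
Codon 5 UCC (Ser): third position 4-fold.
Codon 6 UCA (Ser): third position 4-fold.
Codon 7 ACC (Thr): third position 4-fold.
Codon 8 GCA (Ala): third position 4-fold.
Codon 9 UAU (Tyr): third position 2-fold.
Codon 10 AAA (Lys): third position 2-fold.
Four-fold degenerate third positions: 5.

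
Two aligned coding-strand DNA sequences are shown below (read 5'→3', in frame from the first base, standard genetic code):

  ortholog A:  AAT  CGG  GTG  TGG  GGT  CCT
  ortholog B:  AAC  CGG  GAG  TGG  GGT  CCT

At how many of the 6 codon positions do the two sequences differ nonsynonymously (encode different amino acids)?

Codon 1: AAT Asn / AAC Asn — synonymous.
Codon 2: CGG Arg / CGG Arg — identical.
Codon 3: GTG Val / GAG Glu — nonsynonymous.
Codon 4: TGG Trp / TGG Trp — identical.
Codon 5: GGT Gly / GGT Gly — identical.
Codon 6: CCT Pro / CCT Pro — identical.
Nonsynonymous differences: 1.

1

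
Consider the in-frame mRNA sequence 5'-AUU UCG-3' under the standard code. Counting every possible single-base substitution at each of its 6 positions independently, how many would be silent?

5

Codon 1 (AUU, Ile): 2 synonymous substitutions.
Codon 2 (UCG, Ser): 3 synonymous substitutions.
Total: 2 + 3 = 5.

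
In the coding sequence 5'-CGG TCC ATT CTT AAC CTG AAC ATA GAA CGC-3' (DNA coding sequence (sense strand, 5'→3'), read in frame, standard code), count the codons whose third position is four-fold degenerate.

5

Codon 1 CGG (Arg): third position 4-fold.
Codon 2 TCC (Ser): third position 4-fold.
Codon 3 ATT (Ile): third position 3-fold.
Codon 4 CTT (Leu): third position 4-fold.
Codon 5 AAC (Asn): third position 2-fold.
Codon 6 CTG (Leu): third position 4-fold.
Codon 7 AAC (Asn): third position 2-fold.
Codon 8 ATA (Ile): third position 3-fold.
Codon 9 GAA (Glu): third position 2-fold.
Codon 10 CGC (Arg): third position 4-fold.
Four-fold degenerate third positions: 5.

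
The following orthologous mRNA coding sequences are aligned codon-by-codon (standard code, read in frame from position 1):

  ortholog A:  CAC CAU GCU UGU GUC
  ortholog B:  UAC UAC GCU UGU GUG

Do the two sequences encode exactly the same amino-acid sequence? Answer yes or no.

Codon 1: CAC His / UAC Tyr — nonsynonymous.
Codon 2: CAU His / UAC Tyr — nonsynonymous.
Codon 3: GCU Ala / GCU Ala — identical.
Codon 4: UGU Cys / UGU Cys — identical.
Codon 5: GUC Val / GUG Val — synonymous.
Nonsynonymous differences: 2 → different protein.

no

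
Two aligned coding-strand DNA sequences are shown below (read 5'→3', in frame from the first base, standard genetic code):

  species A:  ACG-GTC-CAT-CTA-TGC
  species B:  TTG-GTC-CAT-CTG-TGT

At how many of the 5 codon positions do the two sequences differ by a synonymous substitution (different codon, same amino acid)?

Codon 1: ACG Thr / TTG Leu — nonsynonymous.
Codon 2: GTC Val / GTC Val — identical.
Codon 3: CAT His / CAT His — identical.
Codon 4: CTA Leu / CTG Leu — synonymous.
Codon 5: TGC Cys / TGT Cys — synonymous.
Synonymous differences: 2.

2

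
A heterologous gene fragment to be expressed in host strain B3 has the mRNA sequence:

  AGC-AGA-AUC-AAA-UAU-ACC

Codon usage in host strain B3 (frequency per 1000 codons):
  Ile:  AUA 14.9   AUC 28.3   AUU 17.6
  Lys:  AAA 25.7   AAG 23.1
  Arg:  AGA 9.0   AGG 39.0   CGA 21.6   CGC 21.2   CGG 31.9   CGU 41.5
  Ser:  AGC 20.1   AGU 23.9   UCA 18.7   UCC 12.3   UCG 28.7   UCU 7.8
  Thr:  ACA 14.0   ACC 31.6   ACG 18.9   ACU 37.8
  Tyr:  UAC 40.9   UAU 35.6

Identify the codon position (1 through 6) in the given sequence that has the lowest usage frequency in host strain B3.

2

Codon 1 AGC (Ser): 20.1 per 1000.
Codon 2 AGA (Arg): 9.0 per 1000.
Codon 3 AUC (Ile): 28.3 per 1000.
Codon 4 AAA (Lys): 25.7 per 1000.
Codon 5 UAU (Tyr): 35.6 per 1000.
Codon 6 ACC (Thr): 31.6 per 1000.
Lowest frequency is 9.0 at codon 2.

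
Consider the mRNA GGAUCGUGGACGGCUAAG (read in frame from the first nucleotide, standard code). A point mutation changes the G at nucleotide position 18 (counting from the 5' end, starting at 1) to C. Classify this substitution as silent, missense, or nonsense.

Position 18 falls in codon 6: AAG → Lys.
After the substitution the codon is AAC → Asn.
Lys ≠ Asn, so this is a missense mutation.

missense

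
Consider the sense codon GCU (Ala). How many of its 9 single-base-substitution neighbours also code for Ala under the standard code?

3

Position 1: none → 0 synonymous.
Position 2: none → 0 synonymous.
Position 3: GCC, GCA, GCG → 3 synonymous.
Total: 0 + 0 + 3 = 3.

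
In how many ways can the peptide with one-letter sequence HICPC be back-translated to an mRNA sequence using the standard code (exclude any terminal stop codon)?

96

His: 2 codons.
Ile: 3 codons.
Cys: 2 codons.
Pro: 4 codons.
Cys: 2 codons.
2 × 3 × 2 × 4 × 2 = 96.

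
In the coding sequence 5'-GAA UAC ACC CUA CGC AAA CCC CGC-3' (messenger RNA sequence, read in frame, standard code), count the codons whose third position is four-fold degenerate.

Codon 1 GAA (Glu): third position 2-fold.
Codon 2 UAC (Tyr): third position 2-fold.
Codon 3 ACC (Thr): third position 4-fold.
Codon 4 CUA (Leu): third position 4-fold.
Codon 5 CGC (Arg): third position 4-fold.
Codon 6 AAA (Lys): third position 2-fold.
Codon 7 CCC (Pro): third position 4-fold.
Codon 8 CGC (Arg): third position 4-fold.
Four-fold degenerate third positions: 5.

5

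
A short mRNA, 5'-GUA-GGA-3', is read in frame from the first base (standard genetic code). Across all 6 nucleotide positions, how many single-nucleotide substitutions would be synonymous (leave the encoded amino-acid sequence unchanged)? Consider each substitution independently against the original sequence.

6

Codon 1 (GUA, Val): 3 synonymous substitutions.
Codon 2 (GGA, Gly): 3 synonymous substitutions.
Total: 3 + 3 = 6.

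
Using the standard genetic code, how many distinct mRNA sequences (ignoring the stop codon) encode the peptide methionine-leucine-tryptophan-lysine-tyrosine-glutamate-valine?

192

Met: 1 codon.
Leu: 6 codons.
Trp: 1 codon.
Lys: 2 codons.
Tyr: 2 codons.
Glu: 2 codons.
Val: 4 codons.
1 × 6 × 1 × 2 × 2 × 2 × 4 = 192.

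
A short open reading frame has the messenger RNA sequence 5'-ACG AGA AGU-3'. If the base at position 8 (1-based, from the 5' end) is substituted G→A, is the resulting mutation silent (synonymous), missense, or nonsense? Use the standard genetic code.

missense

Position 8 falls in codon 3: AGU → Ser.
After the substitution the codon is AAU → Asn.
Ser ≠ Asn, so this is a missense mutation.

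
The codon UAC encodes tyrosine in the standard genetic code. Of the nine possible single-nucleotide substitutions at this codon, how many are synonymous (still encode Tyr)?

Position 1: none → 0 synonymous.
Position 2: none → 0 synonymous.
Position 3: UAU → 1 synonymous.
Total: 0 + 0 + 1 = 1.

1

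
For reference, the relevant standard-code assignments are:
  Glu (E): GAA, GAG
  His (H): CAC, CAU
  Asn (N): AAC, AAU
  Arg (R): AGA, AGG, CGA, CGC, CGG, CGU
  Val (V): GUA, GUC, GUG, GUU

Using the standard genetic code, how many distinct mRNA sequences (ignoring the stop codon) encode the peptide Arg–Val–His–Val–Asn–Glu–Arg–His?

9216

Arg: 6 codons.
Val: 4 codons.
His: 2 codons.
Val: 4 codons.
Asn: 2 codons.
Glu: 2 codons.
Arg: 6 codons.
His: 2 codons.
6 × 4 × 2 × 4 × 2 × 2 × 6 × 2 = 9216.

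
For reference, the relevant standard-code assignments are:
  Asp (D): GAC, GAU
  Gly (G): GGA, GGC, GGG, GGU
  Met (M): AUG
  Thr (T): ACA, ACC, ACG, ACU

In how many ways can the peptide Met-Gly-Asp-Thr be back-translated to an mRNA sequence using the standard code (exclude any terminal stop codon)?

32

Met: 1 codon.
Gly: 4 codons.
Asp: 2 codons.
Thr: 4 codons.
1 × 4 × 2 × 4 = 32.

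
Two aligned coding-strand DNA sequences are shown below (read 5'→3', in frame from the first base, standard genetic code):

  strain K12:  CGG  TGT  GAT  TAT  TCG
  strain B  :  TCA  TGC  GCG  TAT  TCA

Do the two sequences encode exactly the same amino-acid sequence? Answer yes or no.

no

Codon 1: CGG Arg / TCA Ser — nonsynonymous.
Codon 2: TGT Cys / TGC Cys — synonymous.
Codon 3: GAT Asp / GCG Ala — nonsynonymous.
Codon 4: TAT Tyr / TAT Tyr — identical.
Codon 5: TCG Ser / TCA Ser — synonymous.
Nonsynonymous differences: 2 → different protein.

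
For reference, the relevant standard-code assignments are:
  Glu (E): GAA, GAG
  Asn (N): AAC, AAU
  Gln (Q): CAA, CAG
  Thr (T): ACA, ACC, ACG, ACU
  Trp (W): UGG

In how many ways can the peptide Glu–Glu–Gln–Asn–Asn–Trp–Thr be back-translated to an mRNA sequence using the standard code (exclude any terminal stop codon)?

Glu: 2 codons.
Glu: 2 codons.
Gln: 2 codons.
Asn: 2 codons.
Asn: 2 codons.
Trp: 1 codon.
Thr: 4 codons.
2 × 2 × 2 × 2 × 2 × 1 × 4 = 128.

128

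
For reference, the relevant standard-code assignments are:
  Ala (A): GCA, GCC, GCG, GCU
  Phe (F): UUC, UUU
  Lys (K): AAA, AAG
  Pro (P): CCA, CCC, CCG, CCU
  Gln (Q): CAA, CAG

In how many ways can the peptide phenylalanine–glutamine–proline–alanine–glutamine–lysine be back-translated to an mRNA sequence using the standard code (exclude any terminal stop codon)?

256

Phe: 2 codons.
Gln: 2 codons.
Pro: 4 codons.
Ala: 4 codons.
Gln: 2 codons.
Lys: 2 codons.
2 × 2 × 4 × 4 × 2 × 2 = 256.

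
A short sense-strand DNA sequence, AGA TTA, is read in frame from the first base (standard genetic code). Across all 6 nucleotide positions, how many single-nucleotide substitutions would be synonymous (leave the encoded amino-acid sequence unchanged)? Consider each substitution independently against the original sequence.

Codon 1 (AGA, Arg): 2 synonymous substitutions.
Codon 2 (TTA, Leu): 2 synonymous substitutions.
Total: 2 + 2 = 4.

4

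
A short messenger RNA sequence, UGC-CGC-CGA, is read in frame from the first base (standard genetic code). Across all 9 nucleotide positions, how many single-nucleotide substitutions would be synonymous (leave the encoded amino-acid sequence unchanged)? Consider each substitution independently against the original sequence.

8

Codon 1 (UGC, Cys): 1 synonymous substitution.
Codon 2 (CGC, Arg): 3 synonymous substitutions.
Codon 3 (CGA, Arg): 4 synonymous substitutions.
Total: 1 + 3 + 4 = 8.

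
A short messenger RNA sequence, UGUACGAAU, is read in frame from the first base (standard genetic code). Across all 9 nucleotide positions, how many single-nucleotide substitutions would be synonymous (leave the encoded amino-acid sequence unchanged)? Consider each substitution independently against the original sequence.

5

Codon 1 (UGU, Cys): 1 synonymous substitution.
Codon 2 (ACG, Thr): 3 synonymous substitutions.
Codon 3 (AAU, Asn): 1 synonymous substitution.
Total: 1 + 3 + 1 = 5.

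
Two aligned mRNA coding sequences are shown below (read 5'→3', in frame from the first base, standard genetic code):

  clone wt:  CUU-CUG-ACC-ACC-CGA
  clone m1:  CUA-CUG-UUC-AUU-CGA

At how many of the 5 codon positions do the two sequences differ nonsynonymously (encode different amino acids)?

2

Codon 1: CUU Leu / CUA Leu — synonymous.
Codon 2: CUG Leu / CUG Leu — identical.
Codon 3: ACC Thr / UUC Phe — nonsynonymous.
Codon 4: ACC Thr / AUU Ile — nonsynonymous.
Codon 5: CGA Arg / CGA Arg — identical.
Nonsynonymous differences: 2.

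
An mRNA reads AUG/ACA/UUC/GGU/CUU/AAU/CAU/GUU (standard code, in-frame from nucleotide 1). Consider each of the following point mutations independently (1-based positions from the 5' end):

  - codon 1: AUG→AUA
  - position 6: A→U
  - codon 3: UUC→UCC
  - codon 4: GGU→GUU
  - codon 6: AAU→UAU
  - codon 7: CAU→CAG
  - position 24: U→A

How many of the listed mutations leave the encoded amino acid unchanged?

2

Codon 1: AUG (Met) → AUA (Ile) — missense.
Codon 2: ACA (Thr) → ACU (Thr) — synonymous.
Codon 3: UUC (Phe) → UCC (Ser) — missense.
Codon 4: GGU (Gly) → GUU (Val) — missense.
Codon 6: AAU (Asn) → UAU (Tyr) — missense.
Codon 7: CAU (His) → CAG (Gln) — missense.
Codon 8: GUU (Val) → GUA (Val) — synonymous.
Synonymous: 2 of 7.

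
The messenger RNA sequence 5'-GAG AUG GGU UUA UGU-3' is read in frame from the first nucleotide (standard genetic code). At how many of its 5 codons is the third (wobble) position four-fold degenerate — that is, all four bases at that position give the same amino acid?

1

Codon 1 GAG (Glu): third position 2-fold.
Codon 2 AUG (Met): third position 1-fold.
Codon 3 GGU (Gly): third position 4-fold.
Codon 4 UUA (Leu): third position 2-fold.
Codon 5 UGU (Cys): third position 2-fold.
Four-fold degenerate third positions: 1.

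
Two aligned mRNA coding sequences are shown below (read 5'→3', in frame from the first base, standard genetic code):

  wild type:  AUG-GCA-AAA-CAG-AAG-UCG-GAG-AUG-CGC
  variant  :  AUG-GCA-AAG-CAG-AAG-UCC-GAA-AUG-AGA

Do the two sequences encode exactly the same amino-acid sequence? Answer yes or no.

yes

Codon 1: AUG Met / AUG Met — identical.
Codon 2: GCA Ala / GCA Ala — identical.
Codon 3: AAA Lys / AAG Lys — synonymous.
Codon 4: CAG Gln / CAG Gln — identical.
Codon 5: AAG Lys / AAG Lys — identical.
Codon 6: UCG Ser / UCC Ser — synonymous.
Codon 7: GAG Glu / GAA Glu — synonymous.
Codon 8: AUG Met / AUG Met — identical.
Codon 9: CGC Arg / AGA Arg — synonymous.
Nonsynonymous differences: 0 → same protein.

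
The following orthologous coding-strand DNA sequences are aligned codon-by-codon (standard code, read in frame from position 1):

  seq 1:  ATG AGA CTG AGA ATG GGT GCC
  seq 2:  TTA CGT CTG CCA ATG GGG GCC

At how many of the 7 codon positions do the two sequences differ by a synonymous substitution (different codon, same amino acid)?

2

Codon 1: ATG Met / TTA Leu — nonsynonymous.
Codon 2: AGA Arg / CGT Arg — synonymous.
Codon 3: CTG Leu / CTG Leu — identical.
Codon 4: AGA Arg / CCA Pro — nonsynonymous.
Codon 5: ATG Met / ATG Met — identical.
Codon 6: GGT Gly / GGG Gly — synonymous.
Codon 7: GCC Ala / GCC Ala — identical.
Synonymous differences: 2.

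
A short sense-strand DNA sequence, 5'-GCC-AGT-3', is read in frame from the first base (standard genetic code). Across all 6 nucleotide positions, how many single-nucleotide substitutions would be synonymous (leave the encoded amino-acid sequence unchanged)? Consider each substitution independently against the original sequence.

4

Codon 1 (GCC, Ala): 3 synonymous substitutions.
Codon 2 (AGT, Ser): 1 synonymous substitution.
Total: 3 + 1 = 4.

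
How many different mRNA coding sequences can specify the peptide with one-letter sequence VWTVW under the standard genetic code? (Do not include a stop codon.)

Val: 4 codons.
Trp: 1 codon.
Thr: 4 codons.
Val: 4 codons.
Trp: 1 codon.
4 × 1 × 4 × 4 × 1 = 64.

64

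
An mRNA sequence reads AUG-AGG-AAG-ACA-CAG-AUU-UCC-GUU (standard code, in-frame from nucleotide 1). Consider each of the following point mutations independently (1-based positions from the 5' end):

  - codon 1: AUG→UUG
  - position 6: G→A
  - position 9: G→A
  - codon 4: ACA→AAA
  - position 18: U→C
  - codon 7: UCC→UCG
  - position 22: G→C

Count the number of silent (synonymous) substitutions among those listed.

Codon 1: AUG (Met) → UUG (Leu) — missense.
Codon 2: AGG (Arg) → AGA (Arg) — synonymous.
Codon 3: AAG (Lys) → AAA (Lys) — synonymous.
Codon 4: ACA (Thr) → AAA (Lys) — missense.
Codon 6: AUU (Ile) → AUC (Ile) — synonymous.
Codon 7: UCC (Ser) → UCG (Ser) — synonymous.
Codon 8: GUU (Val) → CUU (Leu) — missense.
Synonymous: 4 of 7.

4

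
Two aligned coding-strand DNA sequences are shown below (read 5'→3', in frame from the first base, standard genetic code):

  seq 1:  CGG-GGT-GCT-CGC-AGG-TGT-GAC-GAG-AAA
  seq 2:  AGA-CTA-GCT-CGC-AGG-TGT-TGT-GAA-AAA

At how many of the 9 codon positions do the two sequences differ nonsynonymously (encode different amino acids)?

2

Codon 1: CGG Arg / AGA Arg — synonymous.
Codon 2: GGT Gly / CTA Leu — nonsynonymous.
Codon 3: GCT Ala / GCT Ala — identical.
Codon 4: CGC Arg / CGC Arg — identical.
Codon 5: AGG Arg / AGG Arg — identical.
Codon 6: TGT Cys / TGT Cys — identical.
Codon 7: GAC Asp / TGT Cys — nonsynonymous.
Codon 8: GAG Glu / GAA Glu — synonymous.
Codon 9: AAA Lys / AAA Lys — identical.
Nonsynonymous differences: 2.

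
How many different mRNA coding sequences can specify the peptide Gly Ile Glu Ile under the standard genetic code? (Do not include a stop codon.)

72

Gly: 4 codons.
Ile: 3 codons.
Glu: 2 codons.
Ile: 3 codons.
4 × 3 × 2 × 3 = 72.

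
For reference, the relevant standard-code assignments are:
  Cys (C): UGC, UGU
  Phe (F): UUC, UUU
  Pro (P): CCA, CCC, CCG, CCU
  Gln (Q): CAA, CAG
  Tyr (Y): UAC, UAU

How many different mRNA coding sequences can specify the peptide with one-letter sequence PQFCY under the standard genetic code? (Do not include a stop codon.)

64

Pro: 4 codons.
Gln: 2 codons.
Phe: 2 codons.
Cys: 2 codons.
Tyr: 2 codons.
4 × 2 × 2 × 2 × 2 = 64.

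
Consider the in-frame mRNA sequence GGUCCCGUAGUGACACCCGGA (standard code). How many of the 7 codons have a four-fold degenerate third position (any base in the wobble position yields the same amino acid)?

7

Codon 1 GGU (Gly): third position 4-fold.
Codon 2 CCC (Pro): third position 4-fold.
Codon 3 GUA (Val): third position 4-fold.
Codon 4 GUG (Val): third position 4-fold.
Codon 5 ACA (Thr): third position 4-fold.
Codon 6 CCC (Pro): third position 4-fold.
Codon 7 GGA (Gly): third position 4-fold.
Four-fold degenerate third positions: 7.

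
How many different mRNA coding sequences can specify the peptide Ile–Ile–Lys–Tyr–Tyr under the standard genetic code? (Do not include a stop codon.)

Ile: 3 codons.
Ile: 3 codons.
Lys: 2 codons.
Tyr: 2 codons.
Tyr: 2 codons.
3 × 3 × 2 × 2 × 2 = 72.

72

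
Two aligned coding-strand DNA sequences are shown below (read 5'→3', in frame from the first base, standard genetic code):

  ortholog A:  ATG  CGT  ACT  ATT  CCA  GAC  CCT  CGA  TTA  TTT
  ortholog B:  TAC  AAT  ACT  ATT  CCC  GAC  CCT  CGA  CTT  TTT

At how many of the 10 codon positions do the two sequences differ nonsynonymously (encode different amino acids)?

Codon 1: ATG Met / TAC Tyr — nonsynonymous.
Codon 2: CGT Arg / AAT Asn — nonsynonymous.
Codon 3: ACT Thr / ACT Thr — identical.
Codon 4: ATT Ile / ATT Ile — identical.
Codon 5: CCA Pro / CCC Pro — synonymous.
Codon 6: GAC Asp / GAC Asp — identical.
Codon 7: CCT Pro / CCT Pro — identical.
Codon 8: CGA Arg / CGA Arg — identical.
Codon 9: TTA Leu / CTT Leu — synonymous.
Codon 10: TTT Phe / TTT Phe — identical.
Nonsynonymous differences: 2.

2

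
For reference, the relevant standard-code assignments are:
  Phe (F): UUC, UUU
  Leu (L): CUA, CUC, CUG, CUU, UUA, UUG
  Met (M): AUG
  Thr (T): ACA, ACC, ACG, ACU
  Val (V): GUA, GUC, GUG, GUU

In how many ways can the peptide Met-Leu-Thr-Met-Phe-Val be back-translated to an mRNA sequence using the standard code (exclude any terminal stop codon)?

192

Met: 1 codon.
Leu: 6 codons.
Thr: 4 codons.
Met: 1 codon.
Phe: 2 codons.
Val: 4 codons.
1 × 6 × 4 × 1 × 2 × 4 = 192.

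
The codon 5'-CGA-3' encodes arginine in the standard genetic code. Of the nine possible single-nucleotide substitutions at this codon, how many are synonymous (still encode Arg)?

4

Position 1: AGA → 1 synonymous.
Position 2: none → 0 synonymous.
Position 3: CGT, CGC, CGG → 3 synonymous.
Total: 1 + 0 + 3 = 4.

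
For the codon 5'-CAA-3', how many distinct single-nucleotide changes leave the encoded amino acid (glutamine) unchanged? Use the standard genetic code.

1

Position 1: none → 0 synonymous.
Position 2: none → 0 synonymous.
Position 3: CAG → 1 synonymous.
Total: 0 + 0 + 1 = 1.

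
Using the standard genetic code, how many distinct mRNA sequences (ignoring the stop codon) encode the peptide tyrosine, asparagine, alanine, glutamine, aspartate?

64

Tyr: 2 codons.
Asn: 2 codons.
Ala: 4 codons.
Gln: 2 codons.
Asp: 2 codons.
2 × 2 × 4 × 2 × 2 = 64.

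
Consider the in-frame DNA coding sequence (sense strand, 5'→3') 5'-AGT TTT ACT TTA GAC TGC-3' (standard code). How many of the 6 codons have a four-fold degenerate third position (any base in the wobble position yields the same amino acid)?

Codon 1 AGT (Ser): third position 2-fold.
Codon 2 TTT (Phe): third position 2-fold.
Codon 3 ACT (Thr): third position 4-fold.
Codon 4 TTA (Leu): third position 2-fold.
Codon 5 GAC (Asp): third position 2-fold.
Codon 6 TGC (Cys): third position 2-fold.
Four-fold degenerate third positions: 1.

1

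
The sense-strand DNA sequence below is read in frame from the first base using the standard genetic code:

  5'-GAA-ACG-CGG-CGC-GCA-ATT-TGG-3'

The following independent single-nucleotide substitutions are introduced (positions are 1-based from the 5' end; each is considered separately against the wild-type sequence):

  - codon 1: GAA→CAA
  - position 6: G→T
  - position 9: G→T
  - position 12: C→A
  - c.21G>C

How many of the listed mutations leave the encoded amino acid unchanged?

Codon 1: GAA (Glu) → CAA (Gln) — missense.
Codon 2: ACG (Thr) → ACT (Thr) — synonymous.
Codon 3: CGG (Arg) → CGT (Arg) — synonymous.
Codon 4: CGC (Arg) → CGA (Arg) — synonymous.
Codon 7: TGG (Trp) → TGC (Cys) — missense.
Synonymous: 3 of 5.

3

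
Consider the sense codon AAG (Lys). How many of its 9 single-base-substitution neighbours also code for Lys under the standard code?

Position 1: none → 0 synonymous.
Position 2: none → 0 synonymous.
Position 3: AAA → 1 synonymous.
Total: 0 + 0 + 1 = 1.

1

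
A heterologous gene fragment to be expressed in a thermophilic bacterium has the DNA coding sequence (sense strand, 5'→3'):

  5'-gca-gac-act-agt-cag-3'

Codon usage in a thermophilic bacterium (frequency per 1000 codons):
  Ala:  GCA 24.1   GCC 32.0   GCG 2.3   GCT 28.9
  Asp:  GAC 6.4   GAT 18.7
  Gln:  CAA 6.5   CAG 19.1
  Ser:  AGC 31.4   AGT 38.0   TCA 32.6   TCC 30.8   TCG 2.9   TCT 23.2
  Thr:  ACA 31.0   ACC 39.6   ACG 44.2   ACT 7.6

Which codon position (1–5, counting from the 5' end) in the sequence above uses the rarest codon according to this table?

2

Codon 1 GCA (Ala): 24.1 per 1000.
Codon 2 GAC (Asp): 6.4 per 1000.
Codon 3 ACT (Thr): 7.6 per 1000.
Codon 4 AGT (Ser): 38.0 per 1000.
Codon 5 CAG (Gln): 19.1 per 1000.
Lowest frequency is 6.4 at codon 2.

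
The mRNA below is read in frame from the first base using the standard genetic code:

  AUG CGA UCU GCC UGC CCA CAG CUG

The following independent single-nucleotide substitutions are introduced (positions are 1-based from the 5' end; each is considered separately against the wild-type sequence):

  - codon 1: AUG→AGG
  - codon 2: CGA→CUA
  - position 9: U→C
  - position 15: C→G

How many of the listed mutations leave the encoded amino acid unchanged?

1

Codon 1: AUG (Met) → AGG (Arg) — missense.
Codon 2: CGA (Arg) → CUA (Leu) — missense.
Codon 3: UCU (Ser) → UCC (Ser) — synonymous.
Codon 5: UGC (Cys) → UGG (Trp) — missense.
Synonymous: 1 of 4.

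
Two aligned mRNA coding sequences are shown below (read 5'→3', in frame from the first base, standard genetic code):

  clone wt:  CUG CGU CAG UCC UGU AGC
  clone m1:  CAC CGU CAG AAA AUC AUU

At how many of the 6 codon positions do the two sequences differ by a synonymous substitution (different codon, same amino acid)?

Codon 1: CUG Leu / CAC His — nonsynonymous.
Codon 2: CGU Arg / CGU Arg — identical.
Codon 3: CAG Gln / CAG Gln — identical.
Codon 4: UCC Ser / AAA Lys — nonsynonymous.
Codon 5: UGU Cys / AUC Ile — nonsynonymous.
Codon 6: AGC Ser / AUU Ile — nonsynonymous.
Synonymous differences: 0.

0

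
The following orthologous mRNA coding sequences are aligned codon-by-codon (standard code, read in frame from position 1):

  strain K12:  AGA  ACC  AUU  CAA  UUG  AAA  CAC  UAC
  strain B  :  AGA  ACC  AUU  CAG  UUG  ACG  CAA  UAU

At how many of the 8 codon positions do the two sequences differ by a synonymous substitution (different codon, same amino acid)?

2

Codon 1: AGA Arg / AGA Arg — identical.
Codon 2: ACC Thr / ACC Thr — identical.
Codon 3: AUU Ile / AUU Ile — identical.
Codon 4: CAA Gln / CAG Gln — synonymous.
Codon 5: UUG Leu / UUG Leu — identical.
Codon 6: AAA Lys / ACG Thr — nonsynonymous.
Codon 7: CAC His / CAA Gln — nonsynonymous.
Codon 8: UAC Tyr / UAU Tyr — synonymous.
Synonymous differences: 2.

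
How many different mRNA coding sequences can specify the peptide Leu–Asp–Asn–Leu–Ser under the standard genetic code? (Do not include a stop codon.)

864

Leu: 6 codons.
Asp: 2 codons.
Asn: 2 codons.
Leu: 6 codons.
Ser: 6 codons.
6 × 2 × 2 × 6 × 6 = 864.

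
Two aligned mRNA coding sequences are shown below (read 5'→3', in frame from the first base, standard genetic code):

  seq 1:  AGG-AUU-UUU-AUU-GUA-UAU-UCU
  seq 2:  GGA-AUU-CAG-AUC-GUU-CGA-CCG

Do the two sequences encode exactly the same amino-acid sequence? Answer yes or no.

no

Codon 1: AGG Arg / GGA Gly — nonsynonymous.
Codon 2: AUU Ile / AUU Ile — identical.
Codon 3: UUU Phe / CAG Gln — nonsynonymous.
Codon 4: AUU Ile / AUC Ile — synonymous.
Codon 5: GUA Val / GUU Val — synonymous.
Codon 6: UAU Tyr / CGA Arg — nonsynonymous.
Codon 7: UCU Ser / CCG Pro — nonsynonymous.
Nonsynonymous differences: 4 → different protein.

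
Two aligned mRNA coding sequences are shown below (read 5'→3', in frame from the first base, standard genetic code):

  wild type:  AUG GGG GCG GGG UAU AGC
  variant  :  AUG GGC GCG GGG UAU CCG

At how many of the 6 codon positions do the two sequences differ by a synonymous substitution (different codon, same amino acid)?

Codon 1: AUG Met / AUG Met — identical.
Codon 2: GGG Gly / GGC Gly — synonymous.
Codon 3: GCG Ala / GCG Ala — identical.
Codon 4: GGG Gly / GGG Gly — identical.
Codon 5: UAU Tyr / UAU Tyr — identical.
Codon 6: AGC Ser / CCG Pro — nonsynonymous.
Synonymous differences: 1.

1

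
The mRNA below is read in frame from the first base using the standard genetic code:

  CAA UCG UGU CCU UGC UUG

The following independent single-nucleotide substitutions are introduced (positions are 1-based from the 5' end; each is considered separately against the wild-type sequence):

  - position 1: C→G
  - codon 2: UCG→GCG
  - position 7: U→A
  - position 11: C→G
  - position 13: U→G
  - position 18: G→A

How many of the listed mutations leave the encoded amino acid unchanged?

1

Codon 1: CAA (Gln) → GAA (Glu) — missense.
Codon 2: UCG (Ser) → GCG (Ala) — missense.
Codon 3: UGU (Cys) → AGU (Ser) — missense.
Codon 4: CCU (Pro) → CGU (Arg) — missense.
Codon 5: UGC (Cys) → GGC (Gly) — missense.
Codon 6: UUG (Leu) → UUA (Leu) — synonymous.
Synonymous: 1 of 6.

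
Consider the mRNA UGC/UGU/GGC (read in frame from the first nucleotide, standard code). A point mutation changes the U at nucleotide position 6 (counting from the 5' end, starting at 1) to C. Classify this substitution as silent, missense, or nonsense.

Position 6 falls in codon 2: UGU → Cys.
After the substitution the codon is UGC → Cys.
Both encode Cys, so the change is synonymous.

silent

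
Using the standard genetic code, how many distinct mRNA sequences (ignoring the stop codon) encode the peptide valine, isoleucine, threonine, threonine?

Val: 4 codons.
Ile: 3 codons.
Thr: 4 codons.
Thr: 4 codons.
4 × 3 × 4 × 4 = 192.

192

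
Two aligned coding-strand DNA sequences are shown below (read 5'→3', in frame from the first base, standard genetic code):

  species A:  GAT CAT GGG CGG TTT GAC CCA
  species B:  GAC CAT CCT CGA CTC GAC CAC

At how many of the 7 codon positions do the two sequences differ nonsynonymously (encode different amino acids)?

3

Codon 1: GAT Asp / GAC Asp — synonymous.
Codon 2: CAT His / CAT His — identical.
Codon 3: GGG Gly / CCT Pro — nonsynonymous.
Codon 4: CGG Arg / CGA Arg — synonymous.
Codon 5: TTT Phe / CTC Leu — nonsynonymous.
Codon 6: GAC Asp / GAC Asp — identical.
Codon 7: CCA Pro / CAC His — nonsynonymous.
Nonsynonymous differences: 3.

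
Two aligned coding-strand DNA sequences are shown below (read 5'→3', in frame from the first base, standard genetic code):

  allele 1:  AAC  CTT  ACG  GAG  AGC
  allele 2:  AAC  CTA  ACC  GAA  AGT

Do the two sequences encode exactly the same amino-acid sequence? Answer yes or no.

Codon 1: AAC Asn / AAC Asn — identical.
Codon 2: CTT Leu / CTA Leu — synonymous.
Codon 3: ACG Thr / ACC Thr — synonymous.
Codon 4: GAG Glu / GAA Glu — synonymous.
Codon 5: AGC Ser / AGT Ser — synonymous.
Nonsynonymous differences: 0 → same protein.

yes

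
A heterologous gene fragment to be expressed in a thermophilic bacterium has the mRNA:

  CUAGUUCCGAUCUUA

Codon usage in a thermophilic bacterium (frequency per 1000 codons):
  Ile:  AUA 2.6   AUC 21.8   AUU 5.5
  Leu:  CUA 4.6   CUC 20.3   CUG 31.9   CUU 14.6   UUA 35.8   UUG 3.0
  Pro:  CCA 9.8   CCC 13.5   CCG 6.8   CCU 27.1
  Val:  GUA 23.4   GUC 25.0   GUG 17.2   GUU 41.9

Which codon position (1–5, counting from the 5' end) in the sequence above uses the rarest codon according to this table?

Codon 1 CUA (Leu): 4.6 per 1000.
Codon 2 GUU (Val): 41.9 per 1000.
Codon 3 CCG (Pro): 6.8 per 1000.
Codon 4 AUC (Ile): 21.8 per 1000.
Codon 5 UUA (Leu): 35.8 per 1000.
Lowest frequency is 4.6 at codon 1.

1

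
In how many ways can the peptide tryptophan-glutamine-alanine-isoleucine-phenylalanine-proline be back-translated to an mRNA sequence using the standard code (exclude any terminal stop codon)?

Trp: 1 codon.
Gln: 2 codons.
Ala: 4 codons.
Ile: 3 codons.
Phe: 2 codons.
Pro: 4 codons.
1 × 2 × 4 × 3 × 2 × 4 = 192.

192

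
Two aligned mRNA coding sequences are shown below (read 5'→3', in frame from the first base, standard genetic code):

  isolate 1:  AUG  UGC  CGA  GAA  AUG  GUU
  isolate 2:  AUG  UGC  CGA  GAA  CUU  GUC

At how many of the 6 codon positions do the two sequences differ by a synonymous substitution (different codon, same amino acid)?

1

Codon 1: AUG Met / AUG Met — identical.
Codon 2: UGC Cys / UGC Cys — identical.
Codon 3: CGA Arg / CGA Arg — identical.
Codon 4: GAA Glu / GAA Glu — identical.
Codon 5: AUG Met / CUU Leu — nonsynonymous.
Codon 6: GUU Val / GUC Val — synonymous.
Synonymous differences: 1.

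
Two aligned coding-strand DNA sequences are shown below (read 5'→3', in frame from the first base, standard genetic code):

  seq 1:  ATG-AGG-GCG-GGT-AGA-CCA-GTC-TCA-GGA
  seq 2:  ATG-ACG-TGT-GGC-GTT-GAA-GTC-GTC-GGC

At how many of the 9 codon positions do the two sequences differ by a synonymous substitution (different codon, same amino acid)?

Codon 1: ATG Met / ATG Met — identical.
Codon 2: AGG Arg / ACG Thr — nonsynonymous.
Codon 3: GCG Ala / TGT Cys — nonsynonymous.
Codon 4: GGT Gly / GGC Gly — synonymous.
Codon 5: AGA Arg / GTT Val — nonsynonymous.
Codon 6: CCA Pro / GAA Glu — nonsynonymous.
Codon 7: GTC Val / GTC Val — identical.
Codon 8: TCA Ser / GTC Val — nonsynonymous.
Codon 9: GGA Gly / GGC Gly — synonymous.
Synonymous differences: 2.

2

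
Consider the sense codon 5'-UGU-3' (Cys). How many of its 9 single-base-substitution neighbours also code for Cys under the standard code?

Position 1: none → 0 synonymous.
Position 2: none → 0 synonymous.
Position 3: UGC → 1 synonymous.
Total: 0 + 0 + 1 = 1.

1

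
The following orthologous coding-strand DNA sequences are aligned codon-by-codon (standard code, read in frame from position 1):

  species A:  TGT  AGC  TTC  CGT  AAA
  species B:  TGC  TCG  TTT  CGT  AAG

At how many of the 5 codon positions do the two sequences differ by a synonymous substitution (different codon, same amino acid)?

4

Codon 1: TGT Cys / TGC Cys — synonymous.
Codon 2: AGC Ser / TCG Ser — synonymous.
Codon 3: TTC Phe / TTT Phe — synonymous.
Codon 4: CGT Arg / CGT Arg — identical.
Codon 5: AAA Lys / AAG Lys — synonymous.
Synonymous differences: 4.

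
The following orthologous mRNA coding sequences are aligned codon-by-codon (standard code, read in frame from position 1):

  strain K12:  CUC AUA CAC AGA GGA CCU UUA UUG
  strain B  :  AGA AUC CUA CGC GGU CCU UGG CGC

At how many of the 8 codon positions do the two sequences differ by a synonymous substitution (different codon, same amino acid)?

3

Codon 1: CUC Leu / AGA Arg — nonsynonymous.
Codon 2: AUA Ile / AUC Ile — synonymous.
Codon 3: CAC His / CUA Leu — nonsynonymous.
Codon 4: AGA Arg / CGC Arg — synonymous.
Codon 5: GGA Gly / GGU Gly — synonymous.
Codon 6: CCU Pro / CCU Pro — identical.
Codon 7: UUA Leu / UGG Trp — nonsynonymous.
Codon 8: UUG Leu / CGC Arg — nonsynonymous.
Synonymous differences: 3.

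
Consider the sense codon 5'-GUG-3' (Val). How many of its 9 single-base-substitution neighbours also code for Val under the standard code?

Position 1: none → 0 synonymous.
Position 2: none → 0 synonymous.
Position 3: GUU, GUC, GUA → 3 synonymous.
Total: 0 + 0 + 3 = 3.

3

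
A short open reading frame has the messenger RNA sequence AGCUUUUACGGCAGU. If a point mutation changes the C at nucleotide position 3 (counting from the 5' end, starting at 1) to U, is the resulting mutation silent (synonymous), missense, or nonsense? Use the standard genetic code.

silent

Position 3 falls in codon 1: AGC → Ser.
After the substitution the codon is AGU → Ser.
Both encode Ser, so the change is synonymous.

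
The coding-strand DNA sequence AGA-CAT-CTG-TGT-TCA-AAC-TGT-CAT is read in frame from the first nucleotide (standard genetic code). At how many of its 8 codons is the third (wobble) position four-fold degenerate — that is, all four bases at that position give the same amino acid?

Codon 1 AGA (Arg): third position 2-fold.
Codon 2 CAT (His): third position 2-fold.
Codon 3 CTG (Leu): third position 4-fold.
Codon 4 TGT (Cys): third position 2-fold.
Codon 5 TCA (Ser): third position 4-fold.
Codon 6 AAC (Asn): third position 2-fold.
Codon 7 TGT (Cys): third position 2-fold.
Codon 8 CAT (His): third position 2-fold.
Four-fold degenerate third positions: 2.

2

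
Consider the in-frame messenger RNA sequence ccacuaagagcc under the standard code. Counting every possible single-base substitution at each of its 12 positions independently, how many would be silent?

12

Codon 1 (CCA, Pro): 3 synonymous substitutions.
Codon 2 (CUA, Leu): 4 synonymous substitutions.
Codon 3 (AGA, Arg): 2 synonymous substitutions.
Codon 4 (GCC, Ala): 3 synonymous substitutions.
Total: 3 + 4 + 2 + 3 = 12.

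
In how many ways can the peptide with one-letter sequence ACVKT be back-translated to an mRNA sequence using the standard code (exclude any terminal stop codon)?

256

Ala: 4 codons.
Cys: 2 codons.
Val: 4 codons.
Lys: 2 codons.
Thr: 4 codons.
4 × 2 × 4 × 2 × 4 = 256.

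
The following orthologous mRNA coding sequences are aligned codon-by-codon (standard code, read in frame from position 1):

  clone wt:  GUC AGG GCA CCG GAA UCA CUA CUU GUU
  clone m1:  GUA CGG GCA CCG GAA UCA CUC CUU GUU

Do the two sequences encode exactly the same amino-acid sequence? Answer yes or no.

yes

Codon 1: GUC Val / GUA Val — synonymous.
Codon 2: AGG Arg / CGG Arg — synonymous.
Codon 3: GCA Ala / GCA Ala — identical.
Codon 4: CCG Pro / CCG Pro — identical.
Codon 5: GAA Glu / GAA Glu — identical.
Codon 6: UCA Ser / UCA Ser — identical.
Codon 7: CUA Leu / CUC Leu — synonymous.
Codon 8: CUU Leu / CUU Leu — identical.
Codon 9: GUU Val / GUU Val — identical.
Nonsynonymous differences: 0 → same protein.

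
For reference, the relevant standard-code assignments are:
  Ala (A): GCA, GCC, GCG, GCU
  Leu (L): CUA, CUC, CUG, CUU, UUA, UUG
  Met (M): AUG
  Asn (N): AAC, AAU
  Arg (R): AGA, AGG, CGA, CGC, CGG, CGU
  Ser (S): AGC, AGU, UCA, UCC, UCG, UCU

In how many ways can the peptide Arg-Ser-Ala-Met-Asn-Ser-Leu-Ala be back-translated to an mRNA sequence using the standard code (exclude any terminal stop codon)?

41472

Arg: 6 codons.
Ser: 6 codons.
Ala: 4 codons.
Met: 1 codon.
Asn: 2 codons.
Ser: 6 codons.
Leu: 6 codons.
Ala: 4 codons.
6 × 6 × 4 × 1 × 2 × 6 × 6 × 4 = 41472.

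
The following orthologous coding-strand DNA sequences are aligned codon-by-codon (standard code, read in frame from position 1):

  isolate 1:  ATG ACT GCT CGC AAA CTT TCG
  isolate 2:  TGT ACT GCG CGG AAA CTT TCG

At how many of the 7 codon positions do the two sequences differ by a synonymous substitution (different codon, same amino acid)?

2

Codon 1: ATG Met / TGT Cys — nonsynonymous.
Codon 2: ACT Thr / ACT Thr — identical.
Codon 3: GCT Ala / GCG Ala — synonymous.
Codon 4: CGC Arg / CGG Arg — synonymous.
Codon 5: AAA Lys / AAA Lys — identical.
Codon 6: CTT Leu / CTT Leu — identical.
Codon 7: TCG Ser / TCG Ser — identical.
Synonymous differences: 2.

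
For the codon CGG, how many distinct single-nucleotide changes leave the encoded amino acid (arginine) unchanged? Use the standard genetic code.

Position 1: AGG → 1 synonymous.
Position 2: none → 0 synonymous.
Position 3: CGU, CGC, CGA → 3 synonymous.
Total: 1 + 0 + 3 = 4.

4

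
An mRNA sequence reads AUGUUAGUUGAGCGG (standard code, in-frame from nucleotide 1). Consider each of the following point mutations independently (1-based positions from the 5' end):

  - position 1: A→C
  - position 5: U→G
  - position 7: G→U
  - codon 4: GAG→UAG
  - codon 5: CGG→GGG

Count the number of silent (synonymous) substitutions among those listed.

Codon 1: AUG (Met) → CUG (Leu) — missense.
Codon 2: UUA (Leu) → UGA (Stop) — nonsense.
Codon 3: GUU (Val) → UUU (Phe) — missense.
Codon 4: GAG (Glu) → UAG (Stop) — nonsense.
Codon 5: CGG (Arg) → GGG (Gly) — missense.
Synonymous: 0 of 5.

0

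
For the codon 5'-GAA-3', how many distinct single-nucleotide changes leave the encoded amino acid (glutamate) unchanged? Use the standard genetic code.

1

Position 1: none → 0 synonymous.
Position 2: none → 0 synonymous.
Position 3: GAG → 1 synonymous.
Total: 0 + 0 + 1 = 1.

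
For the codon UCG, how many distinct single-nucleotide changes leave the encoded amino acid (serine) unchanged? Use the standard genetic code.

3

Position 1: none → 0 synonymous.
Position 2: none → 0 synonymous.
Position 3: UCU, UCC, UCA → 3 synonymous.
Total: 0 + 0 + 3 = 3.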